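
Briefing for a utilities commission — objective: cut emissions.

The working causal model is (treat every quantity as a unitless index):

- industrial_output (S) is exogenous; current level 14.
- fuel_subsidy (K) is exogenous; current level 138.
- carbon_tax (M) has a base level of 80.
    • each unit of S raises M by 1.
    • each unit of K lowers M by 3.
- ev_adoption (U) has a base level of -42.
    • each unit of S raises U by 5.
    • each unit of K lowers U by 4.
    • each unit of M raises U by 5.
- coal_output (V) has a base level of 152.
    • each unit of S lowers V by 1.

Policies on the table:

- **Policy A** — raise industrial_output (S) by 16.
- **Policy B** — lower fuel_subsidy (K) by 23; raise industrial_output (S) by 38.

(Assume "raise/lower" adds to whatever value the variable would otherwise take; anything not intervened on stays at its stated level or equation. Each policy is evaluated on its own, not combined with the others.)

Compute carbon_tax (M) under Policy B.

Policy B (K − 23, S + 38):
  S = 14 + 38 = 52
  K = 138 − 23 = 115
  M = 80 + 52 − 3·115 = -213

-213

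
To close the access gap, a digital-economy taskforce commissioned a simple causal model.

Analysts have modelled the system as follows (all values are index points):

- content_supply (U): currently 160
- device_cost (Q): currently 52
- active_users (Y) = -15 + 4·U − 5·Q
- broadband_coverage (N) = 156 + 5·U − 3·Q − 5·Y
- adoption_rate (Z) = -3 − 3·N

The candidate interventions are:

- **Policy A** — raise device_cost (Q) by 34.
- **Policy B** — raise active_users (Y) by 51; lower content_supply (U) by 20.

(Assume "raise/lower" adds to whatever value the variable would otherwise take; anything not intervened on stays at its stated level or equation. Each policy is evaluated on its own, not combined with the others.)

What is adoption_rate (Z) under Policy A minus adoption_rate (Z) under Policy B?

-2109

Policy A (Q + 34):
  U = 160
  Q = 52 + 34 = 86
  Y = -15 + 4·160 − 5·86 = 195
  N = 156 + 5·160 − 3·86 − 5·195 = -277
  Z = -3 − 3·(-277) = 828
Policy B (Y + 51, U − 20):
  U = 160 − 20 = 140
  Q = 52
  Y = -15 + 4·140 − 5·52 (+51 from intervention) = 336
  N = 156 + 5·140 − 3·52 − 5·336 = -980
  Z = -3 − 3·(-980) = 2937
Z: 828 − 2937 = -2109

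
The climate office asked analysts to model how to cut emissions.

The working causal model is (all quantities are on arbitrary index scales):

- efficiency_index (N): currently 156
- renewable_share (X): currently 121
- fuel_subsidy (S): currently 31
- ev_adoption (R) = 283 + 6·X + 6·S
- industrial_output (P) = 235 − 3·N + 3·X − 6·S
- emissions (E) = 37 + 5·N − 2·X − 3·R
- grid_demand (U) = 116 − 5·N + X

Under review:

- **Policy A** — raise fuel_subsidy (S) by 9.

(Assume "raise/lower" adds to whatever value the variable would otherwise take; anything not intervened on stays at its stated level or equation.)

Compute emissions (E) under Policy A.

-3172

Policy A (S + 9):
  N = 156
  X = 121
  S = 31 + 9 = 40
  R = 283 + 6·121 + 6·40 = 1249
  E = 37 + 5·156 − 2·121 − 3·1249 = -3172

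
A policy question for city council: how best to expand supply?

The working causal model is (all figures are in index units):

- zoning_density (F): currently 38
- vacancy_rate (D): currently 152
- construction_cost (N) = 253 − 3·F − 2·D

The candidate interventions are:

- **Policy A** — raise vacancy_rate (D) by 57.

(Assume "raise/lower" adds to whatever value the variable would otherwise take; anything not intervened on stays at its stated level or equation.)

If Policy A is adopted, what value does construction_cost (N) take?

-279

Policy A (D + 57):
  F = 38
  D = 152 + 57 = 209
  N = 253 − 3·38 − 2·209 = -279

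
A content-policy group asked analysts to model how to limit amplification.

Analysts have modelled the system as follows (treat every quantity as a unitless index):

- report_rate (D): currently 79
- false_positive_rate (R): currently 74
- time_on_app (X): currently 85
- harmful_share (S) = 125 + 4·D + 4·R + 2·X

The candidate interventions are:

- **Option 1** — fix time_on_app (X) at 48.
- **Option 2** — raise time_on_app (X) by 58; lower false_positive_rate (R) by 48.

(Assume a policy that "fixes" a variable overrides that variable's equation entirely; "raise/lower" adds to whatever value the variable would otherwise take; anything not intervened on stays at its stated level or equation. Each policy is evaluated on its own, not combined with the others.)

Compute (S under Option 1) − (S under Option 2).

Option 1 (X := 48):
  D = 79
  R = 74
  X = 48
  S = 125 + 4·79 + 4·74 + 2·48 = 833
Option 2 (X + 58, R − 48):
  D = 79
  R = 74 − 48 = 26
  X = 85 + 58 = 143
  S = 125 + 4·79 + 4·26 + 2·143 = 831
S: 833 − 831 = 2

2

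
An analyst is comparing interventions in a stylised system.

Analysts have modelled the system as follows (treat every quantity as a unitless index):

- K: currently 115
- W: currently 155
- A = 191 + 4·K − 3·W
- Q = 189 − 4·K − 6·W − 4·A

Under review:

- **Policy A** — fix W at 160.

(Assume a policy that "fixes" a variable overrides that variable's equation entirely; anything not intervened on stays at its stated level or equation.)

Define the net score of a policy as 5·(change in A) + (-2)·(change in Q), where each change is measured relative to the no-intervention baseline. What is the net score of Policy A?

-135

Baseline:
  K = 115
  W = 155
  A = 191 + 4·115 − 3·155 = 186
  Q = 189 − 4·115 − 6·155 − 4·186 = -1945
Policy A (W := 160):
  K = 115
  W = 160
  A = 191 + 4·115 − 3·160 = 171
  Q = 189 − 4·115 − 6·160 − 4·171 = -1915
ΔA = 171 − 186 = -15; ΔQ = -1915 − (-1945) = 30
Score = 5·(-15) + (-2)·30 = -135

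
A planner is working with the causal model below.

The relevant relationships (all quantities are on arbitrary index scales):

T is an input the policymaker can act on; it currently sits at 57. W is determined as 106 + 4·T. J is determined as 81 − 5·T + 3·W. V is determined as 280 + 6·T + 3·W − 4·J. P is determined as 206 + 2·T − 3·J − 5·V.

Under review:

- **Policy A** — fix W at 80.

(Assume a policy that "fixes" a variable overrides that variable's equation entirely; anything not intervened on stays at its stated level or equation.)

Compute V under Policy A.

Policy A (W := 80):
  T = 57
  W = 80
  J = 81 − 5·57 + 3·80 = 36
  V = 280 + 6·57 + 3·80 − 4·36 = 718

718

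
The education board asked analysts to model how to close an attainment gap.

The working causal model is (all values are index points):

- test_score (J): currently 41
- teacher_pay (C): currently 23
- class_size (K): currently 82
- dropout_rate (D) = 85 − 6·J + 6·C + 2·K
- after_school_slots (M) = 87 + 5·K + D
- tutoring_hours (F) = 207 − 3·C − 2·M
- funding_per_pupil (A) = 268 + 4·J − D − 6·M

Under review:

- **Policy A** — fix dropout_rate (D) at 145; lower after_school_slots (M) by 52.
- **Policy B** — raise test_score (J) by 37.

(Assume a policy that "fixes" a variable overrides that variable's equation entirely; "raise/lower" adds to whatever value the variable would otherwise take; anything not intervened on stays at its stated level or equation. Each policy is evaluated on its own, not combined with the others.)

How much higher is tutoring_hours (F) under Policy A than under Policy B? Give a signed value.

Policy A (D := 145, M − 52):
  J = 41
  C = 23
  K = 82
  D = 145
  M = 87 + 5·82 + 145 (−52 from intervention) = 590
  F = 207 − 3·23 − 2·590 = -1042
Policy B (J + 37):
  J = 41 + 37 = 78
  C = 23
  K = 82
  D = 85 − 6·78 + 6·23 + 2·82 = -81
  M = 87 + 5·82 + (-81) = 416
  F = 207 − 3·23 − 2·416 = -694
F: -1042 − (-694) = -348

-348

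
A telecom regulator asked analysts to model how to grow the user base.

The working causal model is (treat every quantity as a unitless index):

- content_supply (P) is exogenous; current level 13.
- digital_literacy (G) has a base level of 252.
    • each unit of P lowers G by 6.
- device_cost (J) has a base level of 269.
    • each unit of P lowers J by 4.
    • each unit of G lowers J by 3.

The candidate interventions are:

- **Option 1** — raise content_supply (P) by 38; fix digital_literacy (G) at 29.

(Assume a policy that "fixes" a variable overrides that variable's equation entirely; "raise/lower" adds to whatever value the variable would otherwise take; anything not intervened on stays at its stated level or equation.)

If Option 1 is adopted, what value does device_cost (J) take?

Option 1 (P + 38, G := 29):
  P = 13 + 38 = 51
  G = 29
  J = 269 − 4·51 − 3·29 = -22

-22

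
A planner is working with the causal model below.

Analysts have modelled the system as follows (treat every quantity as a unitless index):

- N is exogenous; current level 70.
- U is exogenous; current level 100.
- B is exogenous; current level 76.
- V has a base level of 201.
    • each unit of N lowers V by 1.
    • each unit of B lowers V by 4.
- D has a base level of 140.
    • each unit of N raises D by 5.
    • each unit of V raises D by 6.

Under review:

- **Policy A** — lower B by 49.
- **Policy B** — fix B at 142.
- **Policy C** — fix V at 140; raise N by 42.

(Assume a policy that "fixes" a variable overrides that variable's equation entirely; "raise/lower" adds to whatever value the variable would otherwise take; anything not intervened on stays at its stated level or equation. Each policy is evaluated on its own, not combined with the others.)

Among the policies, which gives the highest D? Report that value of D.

1540

Policy A (B − 49):
  N = 70
  B = 76 − 49 = 27
  V = 201 − 70 − 4·27 = 23
  D = 140 + 5·70 + 6·23 = 628
Policy B (B := 142):
  N = 70
  B = 142
  V = 201 − 70 − 4·142 = -437
  D = 140 + 5·70 + 6·(-437) = -2132
Policy C (V := 140, N + 42):
  N = 70 + 42 = 112
  B = 76
  V = 140
  D = 140 + 5·112 + 6·140 = 1540
Comparing — Policy A: D=628, Policy B: D=-2132, Policy C: D=1540. Highest is 1540 (Policy C).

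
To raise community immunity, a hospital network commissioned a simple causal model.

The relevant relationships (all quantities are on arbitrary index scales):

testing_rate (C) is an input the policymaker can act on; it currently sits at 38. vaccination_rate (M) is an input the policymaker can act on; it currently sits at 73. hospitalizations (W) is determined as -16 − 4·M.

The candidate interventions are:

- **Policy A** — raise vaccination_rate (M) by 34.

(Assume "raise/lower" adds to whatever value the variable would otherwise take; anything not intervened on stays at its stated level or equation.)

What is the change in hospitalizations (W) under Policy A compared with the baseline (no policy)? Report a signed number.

Baseline:
  M = 73
  W = -16 − 4·73 = -308
Policy A (M + 34):
  M = 73 + 34 = 107
  W = -16 − 4·107 = -444
Change in W: -444 − (-308) = -136

-136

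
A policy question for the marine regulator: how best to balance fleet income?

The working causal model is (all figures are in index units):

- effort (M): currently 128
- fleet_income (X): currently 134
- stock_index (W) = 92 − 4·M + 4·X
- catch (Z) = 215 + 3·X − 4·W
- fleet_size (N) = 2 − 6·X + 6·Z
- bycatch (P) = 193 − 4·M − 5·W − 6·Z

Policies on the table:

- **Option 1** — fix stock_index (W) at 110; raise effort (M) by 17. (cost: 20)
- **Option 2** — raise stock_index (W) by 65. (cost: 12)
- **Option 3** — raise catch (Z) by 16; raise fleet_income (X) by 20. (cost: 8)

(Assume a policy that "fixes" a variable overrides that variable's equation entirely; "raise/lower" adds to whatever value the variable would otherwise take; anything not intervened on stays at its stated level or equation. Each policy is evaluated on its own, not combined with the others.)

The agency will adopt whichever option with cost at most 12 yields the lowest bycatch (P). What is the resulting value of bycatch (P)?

-753

Option 2 (W + 65):
  M = 128
  X = 134
  W = 92 − 4·128 + 4·134 (+65 from intervention) = 181
  Z = 215 + 3·134 − 4·181 = -107
  P = 193 − 4·128 − 5·181 − 6·(-107) = -582
Option 3 (Z + 16, X + 20):
  M = 128
  X = 134 + 20 = 154
  W = 92 − 4·128 + 4·154 = 196
  Z = 215 + 3·154 − 4·196 (+16 from intervention) = -91
  P = 193 − 4·128 − 5·196 − 6·(-91) = -753
Comparing — Option 2: P=-582, Option 3: P=-753. Lowest is -753 (Option 3).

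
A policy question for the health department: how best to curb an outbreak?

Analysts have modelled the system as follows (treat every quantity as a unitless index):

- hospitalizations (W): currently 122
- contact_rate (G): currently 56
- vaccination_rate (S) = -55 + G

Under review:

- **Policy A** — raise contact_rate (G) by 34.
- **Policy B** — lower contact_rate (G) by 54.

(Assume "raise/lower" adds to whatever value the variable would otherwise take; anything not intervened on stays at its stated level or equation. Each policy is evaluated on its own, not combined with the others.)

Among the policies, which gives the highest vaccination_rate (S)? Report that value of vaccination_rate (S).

Policy A (G + 34):
  G = 56 + 34 = 90
  S = -55 + 90 = 35
Policy B (G − 54):
  G = 56 − 54 = 2
  S = -55 + 2 = -53
Comparing — Policy A: S=35, Policy B: S=-53. Highest is 35 (Policy A).

35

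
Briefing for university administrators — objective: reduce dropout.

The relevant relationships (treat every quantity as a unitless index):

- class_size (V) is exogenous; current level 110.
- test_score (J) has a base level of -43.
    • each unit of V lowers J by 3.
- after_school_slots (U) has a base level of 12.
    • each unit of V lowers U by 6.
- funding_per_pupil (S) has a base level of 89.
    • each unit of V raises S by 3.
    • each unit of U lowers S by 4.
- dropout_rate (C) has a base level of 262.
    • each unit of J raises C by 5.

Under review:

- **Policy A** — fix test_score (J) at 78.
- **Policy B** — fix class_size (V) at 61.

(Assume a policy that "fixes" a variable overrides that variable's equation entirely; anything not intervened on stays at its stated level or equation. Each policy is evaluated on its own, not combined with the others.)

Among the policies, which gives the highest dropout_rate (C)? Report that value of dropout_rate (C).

652

Policy A (J := 78):
  V = 110
  J = 78
  C = 262 + 5·78 = 652
Policy B (V := 61):
  V = 61
  J = -43 − 3·61 = -226
  C = 262 + 5·(-226) = -868
Comparing — Policy A: C=652, Policy B: C=-868. Highest is 652 (Policy A).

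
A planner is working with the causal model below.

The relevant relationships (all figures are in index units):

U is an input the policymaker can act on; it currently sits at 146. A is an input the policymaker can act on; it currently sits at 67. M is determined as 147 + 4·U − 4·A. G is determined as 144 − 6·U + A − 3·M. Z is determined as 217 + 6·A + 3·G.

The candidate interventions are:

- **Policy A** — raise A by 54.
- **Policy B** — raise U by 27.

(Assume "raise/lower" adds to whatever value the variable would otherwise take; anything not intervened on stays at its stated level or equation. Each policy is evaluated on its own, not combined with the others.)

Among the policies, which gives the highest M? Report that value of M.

Policy A (A + 54):
  U = 146
  A = 67 + 54 = 121
  M = 147 + 4·146 − 4·121 = 247
Policy B (U + 27):
  U = 146 + 27 = 173
  A = 67
  M = 147 + 4·173 − 4·67 = 571
Comparing — Policy A: M=247, Policy B: M=571. Highest is 571 (Policy B).

571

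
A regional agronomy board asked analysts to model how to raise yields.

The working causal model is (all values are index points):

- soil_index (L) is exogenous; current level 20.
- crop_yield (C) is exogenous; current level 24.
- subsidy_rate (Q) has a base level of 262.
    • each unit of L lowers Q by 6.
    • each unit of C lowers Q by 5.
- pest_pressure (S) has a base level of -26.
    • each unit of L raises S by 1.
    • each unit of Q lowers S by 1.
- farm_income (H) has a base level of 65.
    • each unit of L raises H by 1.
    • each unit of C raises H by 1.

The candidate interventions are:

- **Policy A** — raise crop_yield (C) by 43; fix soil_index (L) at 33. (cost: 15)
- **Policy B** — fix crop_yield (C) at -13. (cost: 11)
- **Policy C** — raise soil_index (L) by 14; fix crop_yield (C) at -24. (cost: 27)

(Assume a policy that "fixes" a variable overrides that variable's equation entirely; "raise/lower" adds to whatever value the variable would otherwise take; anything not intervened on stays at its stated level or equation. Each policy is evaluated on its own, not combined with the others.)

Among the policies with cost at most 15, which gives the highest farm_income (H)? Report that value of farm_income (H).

165

Policy A (C + 43, L := 33):
  L = 33
  C = 24 + 43 = 67
  H = 65 + 33 + 67 = 165
Policy B (C := -13):
  L = 20
  C = -13
  H = 65 + 20 + (-13) = 72
Comparing — Policy A: H=165, Policy B: H=72. Highest is 165 (Policy A).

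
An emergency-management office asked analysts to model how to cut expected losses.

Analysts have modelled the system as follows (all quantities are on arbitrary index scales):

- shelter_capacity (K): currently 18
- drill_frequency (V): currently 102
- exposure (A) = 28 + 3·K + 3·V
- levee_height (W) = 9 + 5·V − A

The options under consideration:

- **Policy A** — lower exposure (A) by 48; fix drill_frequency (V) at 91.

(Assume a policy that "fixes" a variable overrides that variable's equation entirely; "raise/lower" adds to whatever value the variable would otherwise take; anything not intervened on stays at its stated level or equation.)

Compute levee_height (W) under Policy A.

157

Policy A (A − 48, V := 91):
  K = 18
  V = 91
  A = 28 + 3·18 + 3·91 (−48 from intervention) = 307
  W = 9 + 5·91 − 307 = 157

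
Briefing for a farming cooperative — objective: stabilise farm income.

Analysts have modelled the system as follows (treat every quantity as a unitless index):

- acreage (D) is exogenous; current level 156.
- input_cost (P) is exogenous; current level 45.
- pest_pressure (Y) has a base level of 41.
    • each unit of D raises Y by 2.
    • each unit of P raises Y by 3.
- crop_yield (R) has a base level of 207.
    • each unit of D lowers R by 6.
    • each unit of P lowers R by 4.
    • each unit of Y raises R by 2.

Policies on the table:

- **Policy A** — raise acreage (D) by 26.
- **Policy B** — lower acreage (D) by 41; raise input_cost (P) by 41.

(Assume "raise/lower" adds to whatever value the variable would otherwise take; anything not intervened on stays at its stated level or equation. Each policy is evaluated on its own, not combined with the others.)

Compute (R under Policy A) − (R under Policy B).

-216

Policy A (D + 26):
  D = 156 + 26 = 182
  P = 45
  Y = 41 + 2·182 + 3·45 = 540
  R = 207 − 6·182 − 4·45 + 2·540 = 15
Policy B (D − 41, P + 41):
  D = 156 − 41 = 115
  P = 45 + 41 = 86
  Y = 41 + 2·115 + 3·86 = 529
  R = 207 − 6·115 − 4·86 + 2·529 = 231
R: 15 − 231 = -216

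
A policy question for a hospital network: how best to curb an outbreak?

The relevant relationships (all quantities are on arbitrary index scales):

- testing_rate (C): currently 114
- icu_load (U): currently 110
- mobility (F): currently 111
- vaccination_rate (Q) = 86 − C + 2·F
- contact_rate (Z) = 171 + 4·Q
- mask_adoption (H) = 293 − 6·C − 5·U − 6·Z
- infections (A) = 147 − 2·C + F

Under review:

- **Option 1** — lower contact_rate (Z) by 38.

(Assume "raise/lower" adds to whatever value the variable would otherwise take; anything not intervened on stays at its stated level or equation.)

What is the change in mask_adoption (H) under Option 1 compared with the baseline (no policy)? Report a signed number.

Baseline:
  C = 114
  U = 110
  F = 111
  Q = 86 − 114 + 2·111 = 194
  Z = 171 + 4·194 = 947
  H = 293 − 6·114 − 5·110 − 6·947 = -6623
Option 1 (Z − 38):
  C = 114
  U = 110
  F = 111
  Q = 86 − 114 + 2·111 = 194
  Z = 171 + 4·194 (−38 from intervention) = 909
  H = 293 − 6·114 − 5·110 − 6·909 = -6395
Change in H: -6395 − (-6623) = 228

228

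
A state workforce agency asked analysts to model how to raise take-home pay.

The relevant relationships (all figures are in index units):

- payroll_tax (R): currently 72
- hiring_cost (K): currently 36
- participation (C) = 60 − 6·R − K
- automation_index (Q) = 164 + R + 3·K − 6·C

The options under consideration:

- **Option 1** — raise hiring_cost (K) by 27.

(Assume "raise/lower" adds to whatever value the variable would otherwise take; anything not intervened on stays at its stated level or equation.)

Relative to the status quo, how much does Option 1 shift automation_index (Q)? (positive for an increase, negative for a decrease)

243

Baseline:
  R = 72
  K = 36
  C = 60 − 6·72 − 36 = -408
  Q = 164 + 72 + 3·36 − 6·(-408) = 2792
Option 1 (K + 27):
  R = 72
  K = 36 + 27 = 63
  C = 60 − 6·72 − 63 = -435
  Q = 164 + 72 + 3·63 − 6·(-435) = 3035
Change in Q: 3035 − 2792 = 243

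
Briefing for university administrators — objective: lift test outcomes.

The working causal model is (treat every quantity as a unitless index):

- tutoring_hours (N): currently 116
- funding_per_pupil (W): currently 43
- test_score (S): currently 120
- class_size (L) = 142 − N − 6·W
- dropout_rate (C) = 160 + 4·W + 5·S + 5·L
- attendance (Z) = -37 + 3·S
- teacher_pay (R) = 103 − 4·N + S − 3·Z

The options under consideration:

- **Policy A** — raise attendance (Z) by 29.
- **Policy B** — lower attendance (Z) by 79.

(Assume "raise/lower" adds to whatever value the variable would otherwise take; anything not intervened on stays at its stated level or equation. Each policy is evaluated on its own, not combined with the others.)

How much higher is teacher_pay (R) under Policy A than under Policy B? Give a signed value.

Policy A (Z + 29):
  N = 116
  S = 120
  Z = -37 + 3·120 (+29 from intervention) = 352
  R = 103 − 4·116 + 120 − 3·352 = -1297
Policy B (Z − 79):
  N = 116
  S = 120
  Z = -37 + 3·120 (−79 from intervention) = 244
  R = 103 − 4·116 + 120 − 3·244 = -973
R: -1297 − (-973) = -324

-324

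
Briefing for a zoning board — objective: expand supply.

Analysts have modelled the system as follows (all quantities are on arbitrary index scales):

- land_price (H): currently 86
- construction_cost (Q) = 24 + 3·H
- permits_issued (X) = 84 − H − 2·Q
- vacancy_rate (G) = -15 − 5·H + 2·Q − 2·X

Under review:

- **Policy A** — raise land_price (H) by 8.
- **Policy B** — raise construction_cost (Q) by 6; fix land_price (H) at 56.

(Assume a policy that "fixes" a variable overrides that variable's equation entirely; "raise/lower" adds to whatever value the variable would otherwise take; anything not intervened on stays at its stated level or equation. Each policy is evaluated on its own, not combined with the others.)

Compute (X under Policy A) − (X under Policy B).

-254

Policy A (H + 8):
  H = 86 + 8 = 94
  Q = 24 + 3·94 = 306
  X = 84 − 94 − 2·306 = -622
Policy B (Q + 6, H := 56):
  H = 56
  Q = 24 + 3·56 (+6 from intervention) = 198
  X = 84 − 56 − 2·198 = -368
X: -622 − (-368) = -254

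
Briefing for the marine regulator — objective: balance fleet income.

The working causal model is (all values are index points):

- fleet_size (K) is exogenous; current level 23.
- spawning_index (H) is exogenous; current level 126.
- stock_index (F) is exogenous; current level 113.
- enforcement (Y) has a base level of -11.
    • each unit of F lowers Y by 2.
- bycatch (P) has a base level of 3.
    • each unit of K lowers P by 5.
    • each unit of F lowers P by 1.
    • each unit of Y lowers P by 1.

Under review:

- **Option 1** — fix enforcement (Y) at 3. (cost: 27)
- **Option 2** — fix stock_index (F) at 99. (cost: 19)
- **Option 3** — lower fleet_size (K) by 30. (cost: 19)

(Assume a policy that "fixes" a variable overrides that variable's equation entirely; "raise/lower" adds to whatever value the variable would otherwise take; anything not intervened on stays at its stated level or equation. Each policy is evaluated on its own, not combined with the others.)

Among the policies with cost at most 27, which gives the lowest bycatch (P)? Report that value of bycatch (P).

-228

Option 1 (Y := 3):
  K = 23
  F = 113
  Y = 3
  P = 3 − 5·23 − 113 − 3 = -228
Option 2 (F := 99):
  K = 23
  F = 99
  Y = -11 − 2·99 = -209
  P = 3 − 5·23 − 99 − (-209) = -2
Option 3 (K − 30):
  K = 23 − 30 = -7
  F = 113
  Y = -11 − 2·113 = -237
  P = 3 − 5·(-7) − 113 − (-237) = 162
Comparing — Option 1: P=-228, Option 2: P=-2, Option 3: P=162. Lowest is -228 (Option 1).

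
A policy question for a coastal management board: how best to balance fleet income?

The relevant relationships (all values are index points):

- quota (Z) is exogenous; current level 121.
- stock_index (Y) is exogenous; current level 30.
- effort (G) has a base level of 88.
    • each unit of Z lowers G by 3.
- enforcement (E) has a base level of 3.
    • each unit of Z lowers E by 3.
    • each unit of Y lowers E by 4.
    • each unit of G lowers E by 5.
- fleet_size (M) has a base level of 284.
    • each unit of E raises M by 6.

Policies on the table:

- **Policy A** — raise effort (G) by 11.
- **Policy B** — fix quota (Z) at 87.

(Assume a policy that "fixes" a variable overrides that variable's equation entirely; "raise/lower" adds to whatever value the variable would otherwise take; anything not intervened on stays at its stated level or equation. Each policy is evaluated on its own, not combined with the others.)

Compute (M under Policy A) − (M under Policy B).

2118

Policy A (G + 11):
  Z = 121
  Y = 30
  G = 88 − 3·121 (+11 from intervention) = -264
  E = 3 − 3·121 − 4·30 − 5·(-264) = 840
  M = 284 + 6·840 = 5324
Policy B (Z := 87):
  Z = 87
  Y = 30
  G = 88 − 3·87 = -173
  E = 3 − 3·87 − 4·30 − 5·(-173) = 487
  M = 284 + 6·487 = 3206
M: 5324 − 3206 = 2118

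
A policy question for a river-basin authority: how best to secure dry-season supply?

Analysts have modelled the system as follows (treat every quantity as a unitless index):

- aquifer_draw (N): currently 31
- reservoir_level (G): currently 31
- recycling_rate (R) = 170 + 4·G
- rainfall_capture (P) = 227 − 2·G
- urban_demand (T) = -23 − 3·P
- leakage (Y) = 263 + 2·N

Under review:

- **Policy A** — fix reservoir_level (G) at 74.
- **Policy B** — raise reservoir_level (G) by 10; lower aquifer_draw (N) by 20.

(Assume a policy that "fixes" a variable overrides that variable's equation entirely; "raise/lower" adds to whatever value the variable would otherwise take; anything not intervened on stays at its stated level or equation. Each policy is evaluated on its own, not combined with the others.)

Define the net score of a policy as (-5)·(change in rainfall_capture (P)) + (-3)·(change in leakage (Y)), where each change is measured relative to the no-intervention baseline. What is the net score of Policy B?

220

Baseline:
  N = 31
  G = 31
  P = 227 − 2·31 = 165
  Y = 263 + 2·31 = 325
Policy B (G + 10, N − 20):
  N = 31 − 20 = 11
  G = 31 + 10 = 41
  P = 227 − 2·41 = 145
  Y = 263 + 2·11 = 285
ΔP = 145 − 165 = -20; ΔY = 285 − 325 = -40
Score = (-5)·(-20) + (-3)·(-40) = 220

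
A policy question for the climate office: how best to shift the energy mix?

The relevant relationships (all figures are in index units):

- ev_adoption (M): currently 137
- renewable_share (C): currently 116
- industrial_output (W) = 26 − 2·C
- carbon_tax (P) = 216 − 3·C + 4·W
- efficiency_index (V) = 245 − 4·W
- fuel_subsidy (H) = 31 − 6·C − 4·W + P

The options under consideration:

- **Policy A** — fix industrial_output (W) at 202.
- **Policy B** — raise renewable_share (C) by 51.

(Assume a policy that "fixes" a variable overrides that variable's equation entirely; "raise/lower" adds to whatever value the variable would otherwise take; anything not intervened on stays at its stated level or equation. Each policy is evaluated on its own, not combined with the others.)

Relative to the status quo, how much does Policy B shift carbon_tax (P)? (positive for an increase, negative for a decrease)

-561

Baseline:
  C = 116
  W = 26 − 2·116 = -206
  P = 216 − 3·116 + 4·(-206) = -956
Policy B (C + 51):
  C = 116 + 51 = 167
  W = 26 − 2·167 = -308
  P = 216 − 3·167 + 4·(-308) = -1517
Change in P: -1517 − (-956) = -561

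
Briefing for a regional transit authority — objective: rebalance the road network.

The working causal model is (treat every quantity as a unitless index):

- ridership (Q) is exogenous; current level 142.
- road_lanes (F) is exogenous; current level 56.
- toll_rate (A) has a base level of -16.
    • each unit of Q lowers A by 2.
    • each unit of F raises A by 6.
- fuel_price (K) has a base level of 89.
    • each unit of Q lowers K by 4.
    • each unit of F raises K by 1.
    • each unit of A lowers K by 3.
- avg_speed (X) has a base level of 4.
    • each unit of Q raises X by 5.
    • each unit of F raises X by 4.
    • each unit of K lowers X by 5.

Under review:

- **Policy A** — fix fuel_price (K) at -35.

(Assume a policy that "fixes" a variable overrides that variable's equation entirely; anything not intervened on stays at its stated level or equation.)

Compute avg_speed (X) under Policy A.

1113

Policy A (K := -35):
  Q = 142
  F = 56
  A = -16 − 2·142 + 6·56 = 36
  K = -35
  X = 4 + 5·142 + 4·56 − 5·(-35) = 1113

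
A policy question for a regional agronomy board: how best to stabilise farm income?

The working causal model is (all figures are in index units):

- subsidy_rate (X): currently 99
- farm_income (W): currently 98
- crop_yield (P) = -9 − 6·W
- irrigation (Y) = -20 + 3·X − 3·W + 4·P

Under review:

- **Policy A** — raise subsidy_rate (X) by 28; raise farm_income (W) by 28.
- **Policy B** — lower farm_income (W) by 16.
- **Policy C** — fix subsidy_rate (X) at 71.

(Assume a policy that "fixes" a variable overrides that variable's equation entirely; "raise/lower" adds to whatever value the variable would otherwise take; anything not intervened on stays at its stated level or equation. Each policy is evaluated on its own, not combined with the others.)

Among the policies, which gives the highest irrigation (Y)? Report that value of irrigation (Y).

-1973

Policy A (X + 28, W + 28):
  X = 99 + 28 = 127
  W = 98 + 28 = 126
  P = -9 − 6·126 = -765
  Y = -20 + 3·127 − 3·126 + 4·(-765) = -3077
Policy B (W − 16):
  X = 99
  W = 98 − 16 = 82
  P = -9 − 6·82 = -501
  Y = -20 + 3·99 − 3·82 + 4·(-501) = -1973
Policy C (X := 71):
  X = 71
  W = 98
  P = -9 − 6·98 = -597
  Y = -20 + 3·71 − 3·98 + 4·(-597) = -2489
Comparing — Policy A: Y=-3077, Policy B: Y=-1973, Policy C: Y=-2489. Highest is -1973 (Policy B).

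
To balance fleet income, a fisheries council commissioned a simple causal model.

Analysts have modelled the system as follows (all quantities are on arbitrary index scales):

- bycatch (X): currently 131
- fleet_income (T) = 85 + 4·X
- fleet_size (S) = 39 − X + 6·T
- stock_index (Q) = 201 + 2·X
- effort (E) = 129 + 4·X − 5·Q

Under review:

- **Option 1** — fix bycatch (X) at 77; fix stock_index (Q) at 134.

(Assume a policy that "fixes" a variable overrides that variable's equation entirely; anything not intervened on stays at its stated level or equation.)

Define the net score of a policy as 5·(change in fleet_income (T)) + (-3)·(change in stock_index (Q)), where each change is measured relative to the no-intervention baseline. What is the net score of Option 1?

-93

Baseline:
  X = 131
  T = 85 + 4·131 = 609
  Q = 201 + 2·131 = 463
Option 1 (X := 77, Q := 134):
  X = 77
  T = 85 + 4·77 = 393
  Q = 134
ΔT = 393 − 609 = -216; ΔQ = 134 − 463 = -329
Score = 5·(-216) + (-3)·(-329) = -93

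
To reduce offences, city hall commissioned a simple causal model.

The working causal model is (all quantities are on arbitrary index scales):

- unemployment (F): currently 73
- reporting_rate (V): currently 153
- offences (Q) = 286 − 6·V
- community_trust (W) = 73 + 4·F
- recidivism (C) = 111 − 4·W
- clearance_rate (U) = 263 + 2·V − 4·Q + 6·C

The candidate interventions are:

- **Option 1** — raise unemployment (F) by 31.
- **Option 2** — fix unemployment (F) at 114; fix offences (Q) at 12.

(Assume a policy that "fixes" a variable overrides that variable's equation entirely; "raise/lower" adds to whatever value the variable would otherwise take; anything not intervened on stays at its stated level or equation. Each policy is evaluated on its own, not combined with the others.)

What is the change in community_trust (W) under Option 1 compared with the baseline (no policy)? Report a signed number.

Baseline:
  F = 73
  W = 73 + 4·73 = 365
Option 1 (F + 31):
  F = 73 + 31 = 104
  W = 73 + 4·104 = 489
Change in W: 489 − 365 = 124

124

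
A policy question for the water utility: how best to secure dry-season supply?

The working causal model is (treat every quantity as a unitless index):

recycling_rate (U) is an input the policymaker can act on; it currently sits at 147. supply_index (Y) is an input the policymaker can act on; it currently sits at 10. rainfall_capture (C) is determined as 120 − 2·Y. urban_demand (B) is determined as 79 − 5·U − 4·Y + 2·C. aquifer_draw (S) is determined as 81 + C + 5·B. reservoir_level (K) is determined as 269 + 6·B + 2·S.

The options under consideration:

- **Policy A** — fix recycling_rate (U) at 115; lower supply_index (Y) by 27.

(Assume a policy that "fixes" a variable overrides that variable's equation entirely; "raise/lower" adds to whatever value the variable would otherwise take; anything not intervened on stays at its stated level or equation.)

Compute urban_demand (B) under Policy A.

Policy A (U := 115, Y − 27):
  U = 115
  Y = 10 − 27 = -17
  C = 120 − 2·(-17) = 154
  B = 79 − 5·115 − 4·(-17) + 2·154 = -120

-120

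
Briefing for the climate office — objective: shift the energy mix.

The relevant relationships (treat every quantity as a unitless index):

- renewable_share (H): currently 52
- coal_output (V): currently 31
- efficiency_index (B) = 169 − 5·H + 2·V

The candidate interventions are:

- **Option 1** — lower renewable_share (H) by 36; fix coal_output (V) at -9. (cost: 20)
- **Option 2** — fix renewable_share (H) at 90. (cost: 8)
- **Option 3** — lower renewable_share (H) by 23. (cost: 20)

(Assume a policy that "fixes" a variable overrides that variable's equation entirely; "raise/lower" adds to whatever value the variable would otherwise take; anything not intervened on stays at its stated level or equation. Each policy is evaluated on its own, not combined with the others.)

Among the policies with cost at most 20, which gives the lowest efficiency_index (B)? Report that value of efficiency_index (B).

Option 1 (H − 36, V := -9):
  H = 52 − 36 = 16
  V = -9
  B = 169 − 5·16 + 2·(-9) = 71
Option 2 (H := 90):
  H = 90
  V = 31
  B = 169 − 5·90 + 2·31 = -219
Option 3 (H − 23):
  H = 52 − 23 = 29
  V = 31
  B = 169 − 5·29 + 2·31 = 86
Comparing — Option 1: B=71, Option 2: B=-219, Option 3: B=86. Lowest is -219 (Option 2).

-219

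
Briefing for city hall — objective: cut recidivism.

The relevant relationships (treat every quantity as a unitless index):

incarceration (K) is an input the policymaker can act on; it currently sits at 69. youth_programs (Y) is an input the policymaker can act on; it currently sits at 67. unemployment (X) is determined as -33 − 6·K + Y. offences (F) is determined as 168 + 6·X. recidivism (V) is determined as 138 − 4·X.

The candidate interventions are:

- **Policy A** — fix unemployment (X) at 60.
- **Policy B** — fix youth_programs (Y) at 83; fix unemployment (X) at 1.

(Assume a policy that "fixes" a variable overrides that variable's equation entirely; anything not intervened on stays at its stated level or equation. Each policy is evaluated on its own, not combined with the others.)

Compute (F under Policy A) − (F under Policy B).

Policy A (X := 60):
  K = 69
  Y = 67
  X = 60
  F = 168 + 6·60 = 528
Policy B (Y := 83, X := 1):
  K = 69
  Y = 83
  X = 1
  F = 168 + 6·1 = 174
F: 528 − 174 = 354

354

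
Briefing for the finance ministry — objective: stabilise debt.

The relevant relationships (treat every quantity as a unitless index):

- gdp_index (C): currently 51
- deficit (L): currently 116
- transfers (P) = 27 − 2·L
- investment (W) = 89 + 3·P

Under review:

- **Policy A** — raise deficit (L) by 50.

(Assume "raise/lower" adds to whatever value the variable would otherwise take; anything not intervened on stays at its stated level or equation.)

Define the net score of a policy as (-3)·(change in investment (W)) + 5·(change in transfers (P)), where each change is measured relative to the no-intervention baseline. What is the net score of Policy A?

Baseline:
  L = 116
  P = 27 − 2·116 = -205
  W = 89 + 3·(-205) = -526
Policy A (L + 50):
  L = 116 + 50 = 166
  P = 27 − 2·166 = -305
  W = 89 + 3·(-305) = -826
ΔW = -826 − (-526) = -300; ΔP = -305 − (-205) = -100
Score = (-3)·(-300) + 5·(-100) = 400

400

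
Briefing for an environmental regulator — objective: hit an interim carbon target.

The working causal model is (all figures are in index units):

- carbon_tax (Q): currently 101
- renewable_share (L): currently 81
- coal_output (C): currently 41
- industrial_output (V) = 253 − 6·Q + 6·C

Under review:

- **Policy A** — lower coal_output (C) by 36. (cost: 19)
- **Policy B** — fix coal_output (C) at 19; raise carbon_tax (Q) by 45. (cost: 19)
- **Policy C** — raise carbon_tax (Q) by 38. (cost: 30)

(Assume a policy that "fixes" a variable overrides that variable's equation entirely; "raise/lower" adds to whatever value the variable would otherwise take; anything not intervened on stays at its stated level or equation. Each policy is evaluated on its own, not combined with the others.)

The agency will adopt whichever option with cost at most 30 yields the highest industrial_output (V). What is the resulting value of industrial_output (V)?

-323

Policy A (C − 36):
  Q = 101
  C = 41 − 36 = 5
  V = 253 − 6·101 + 6·5 = -323
Policy B (C := 19, Q + 45):
  Q = 101 + 45 = 146
  C = 19
  V = 253 − 6·146 + 6·19 = -509
Policy C (Q + 38):
  Q = 101 + 38 = 139
  C = 41
  V = 253 − 6·139 + 6·41 = -335
Comparing — Policy A: V=-323, Policy B: V=-509, Policy C: V=-335. Highest is -323 (Policy A).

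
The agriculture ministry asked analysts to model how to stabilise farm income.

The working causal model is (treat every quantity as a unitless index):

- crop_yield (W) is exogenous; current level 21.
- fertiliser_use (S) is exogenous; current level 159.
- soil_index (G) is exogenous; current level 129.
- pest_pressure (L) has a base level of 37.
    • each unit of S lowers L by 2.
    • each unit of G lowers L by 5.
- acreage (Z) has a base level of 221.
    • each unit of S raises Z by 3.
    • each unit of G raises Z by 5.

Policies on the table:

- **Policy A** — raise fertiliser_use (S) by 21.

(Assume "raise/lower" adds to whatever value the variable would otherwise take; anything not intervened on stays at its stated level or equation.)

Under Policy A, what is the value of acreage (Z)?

Policy A (S + 21):
  S = 159 + 21 = 180
  G = 129
  Z = 221 + 3·180 + 5·129 = 1406

1406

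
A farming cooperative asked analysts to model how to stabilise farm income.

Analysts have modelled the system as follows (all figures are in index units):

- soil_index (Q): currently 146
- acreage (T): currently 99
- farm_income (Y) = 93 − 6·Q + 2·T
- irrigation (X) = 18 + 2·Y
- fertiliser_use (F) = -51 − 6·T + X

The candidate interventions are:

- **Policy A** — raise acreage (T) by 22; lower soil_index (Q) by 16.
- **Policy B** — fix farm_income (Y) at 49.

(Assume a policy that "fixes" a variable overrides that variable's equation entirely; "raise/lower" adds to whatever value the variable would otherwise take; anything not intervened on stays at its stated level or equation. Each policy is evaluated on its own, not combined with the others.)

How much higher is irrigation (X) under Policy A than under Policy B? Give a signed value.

-988

Policy A (T + 22, Q − 16):
  Q = 146 − 16 = 130
  T = 99 + 22 = 121
  Y = 93 − 6·130 + 2·121 = -445
  X = 18 + 2·(-445) = -872
Policy B (Y := 49):
  Q = 146
  T = 99
  Y = 49
  X = 18 + 2·49 = 116
X: -872 − 116 = -988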